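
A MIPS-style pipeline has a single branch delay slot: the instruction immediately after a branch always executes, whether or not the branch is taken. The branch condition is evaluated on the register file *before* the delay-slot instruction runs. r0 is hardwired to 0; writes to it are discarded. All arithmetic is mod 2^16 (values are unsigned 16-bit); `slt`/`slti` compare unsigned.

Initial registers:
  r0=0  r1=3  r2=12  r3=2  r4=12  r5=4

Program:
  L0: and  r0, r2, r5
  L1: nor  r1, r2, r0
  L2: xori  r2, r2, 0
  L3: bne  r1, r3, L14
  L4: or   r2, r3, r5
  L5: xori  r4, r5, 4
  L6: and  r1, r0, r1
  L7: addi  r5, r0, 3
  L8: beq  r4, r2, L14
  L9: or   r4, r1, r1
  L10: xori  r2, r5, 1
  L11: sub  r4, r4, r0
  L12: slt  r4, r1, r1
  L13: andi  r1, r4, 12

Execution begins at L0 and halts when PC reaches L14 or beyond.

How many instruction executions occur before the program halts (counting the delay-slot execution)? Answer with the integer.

PC=0  and  r0, r2, r5        | r0=0 r1=3 r2=12 r3=2 r4=12 r5=4
PC=1  nor  r1, r2, r0        | r0=0 r1=65523 r2=12 r3=2 r4=12 r5=4
PC=2  xori  r2, r2, 0        | r0=0 r1=65523 r2=12 r3=2 r4=12 r5=4
PC=3  bne  r1, r3, L14       | r0=0 r1=65523 r2=12 r3=2 r4=12 r5=4  [TAKEN]
PC=4  or   r2, r3, r5        | r0=0 r1=65523 r2=6 r3=2 r4=12 r5=4

5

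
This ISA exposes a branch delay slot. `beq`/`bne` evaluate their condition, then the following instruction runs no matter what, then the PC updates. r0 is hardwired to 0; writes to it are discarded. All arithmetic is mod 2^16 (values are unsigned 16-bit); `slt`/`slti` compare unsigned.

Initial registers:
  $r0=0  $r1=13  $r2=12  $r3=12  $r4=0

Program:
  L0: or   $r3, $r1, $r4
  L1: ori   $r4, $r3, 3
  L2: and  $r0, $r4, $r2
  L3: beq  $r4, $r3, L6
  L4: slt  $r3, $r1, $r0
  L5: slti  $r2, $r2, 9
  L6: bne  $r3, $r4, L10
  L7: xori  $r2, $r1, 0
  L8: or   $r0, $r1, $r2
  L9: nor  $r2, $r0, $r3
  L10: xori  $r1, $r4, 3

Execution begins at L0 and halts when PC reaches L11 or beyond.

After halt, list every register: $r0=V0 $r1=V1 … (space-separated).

$r0=0 $r1=12 $r2=13 $r3=0 $r4=15

[0] or   $r3, $r1, $r4  →  {$r0:0, $r1:13, $r2:12, $r3:13, $r4:0}
[1] ori   $r4, $r3, 3  →  {$r0:0, $r1:13, $r2:12, $r3:13, $r4:15}
[2] and  $r0, $r4, $r2  →  {$r0:0, $r1:13, $r2:12, $r3:13, $r4:15}
[3] beq  $r4, $r3, L6  →  {$r0:0, $r1:13, $r2:12, $r3:13, $r4:15}  ⟨branch fallthrough⟩
[4] slt  $r3, $r1, $r0  →  {$r0:0, $r1:13, $r2:12, $r3:0, $r4:15}
[5] slti  $r2, $r2, 9  →  {$r0:0, $r1:13, $r2:0, $r3:0, $r4:15}
[6] bne  $r3, $r4, L10  →  {$r0:0, $r1:13, $r2:0, $r3:0, $r4:15}  ⟨branch taken⟩
[7] xori  $r2, $r1, 0  →  {$r0:0, $r1:13, $r2:13, $r3:0, $r4:15}
[10] xori  $r1, $r4, 3  →  {$r0:0, $r1:12, $r2:13, $r3:0, $r4:15}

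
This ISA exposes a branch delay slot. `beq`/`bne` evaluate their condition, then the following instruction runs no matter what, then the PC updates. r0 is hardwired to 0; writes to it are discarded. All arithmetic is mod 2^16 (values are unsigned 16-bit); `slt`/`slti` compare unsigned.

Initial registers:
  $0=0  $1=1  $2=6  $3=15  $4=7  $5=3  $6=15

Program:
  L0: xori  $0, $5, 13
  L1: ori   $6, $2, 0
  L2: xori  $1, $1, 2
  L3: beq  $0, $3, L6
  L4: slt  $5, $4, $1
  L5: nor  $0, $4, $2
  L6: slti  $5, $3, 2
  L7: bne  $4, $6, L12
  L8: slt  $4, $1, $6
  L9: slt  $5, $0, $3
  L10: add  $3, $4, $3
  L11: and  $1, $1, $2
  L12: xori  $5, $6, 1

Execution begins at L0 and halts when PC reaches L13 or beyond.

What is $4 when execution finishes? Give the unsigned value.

[0] xori  $0, $5, 13  →  {$0:0, $1:1, $2:6, $3:15, $4:7, $5:3, $6:15}
[1] ori   $6, $2, 0  →  {$0:0, $1:1, $2:6, $3:15, $4:7, $5:3, $6:6}
[2] xori  $1, $1, 2  →  {$0:0, $1:3, $2:6, $3:15, $4:7, $5:3, $6:6}
[3] beq  $0, $3, L6  →  {$0:0, $1:3, $2:6, $3:15, $4:7, $5:3, $6:6}  ⟨branch fallthrough⟩
[4] slt  $5, $4, $1  →  {$0:0, $1:3, $2:6, $3:15, $4:7, $5:0, $6:6}
[5] nor  $0, $4, $2  →  {$0:0, $1:3, $2:6, $3:15, $4:7, $5:0, $6:6}
[6] slti  $5, $3, 2  →  {$0:0, $1:3, $2:6, $3:15, $4:7, $5:0, $6:6}
[7] bne  $4, $6, L12  →  {$0:0, $1:3, $2:6, $3:15, $4:7, $5:0, $6:6}  ⟨branch taken⟩
[8] slt  $4, $1, $6  →  {$0:0, $1:3, $2:6, $3:15, $4:1, $5:0, $6:6}
[12] xori  $5, $6, 1  →  {$0:0, $1:3, $2:6, $3:15, $4:1, $5:7, $6:6}

1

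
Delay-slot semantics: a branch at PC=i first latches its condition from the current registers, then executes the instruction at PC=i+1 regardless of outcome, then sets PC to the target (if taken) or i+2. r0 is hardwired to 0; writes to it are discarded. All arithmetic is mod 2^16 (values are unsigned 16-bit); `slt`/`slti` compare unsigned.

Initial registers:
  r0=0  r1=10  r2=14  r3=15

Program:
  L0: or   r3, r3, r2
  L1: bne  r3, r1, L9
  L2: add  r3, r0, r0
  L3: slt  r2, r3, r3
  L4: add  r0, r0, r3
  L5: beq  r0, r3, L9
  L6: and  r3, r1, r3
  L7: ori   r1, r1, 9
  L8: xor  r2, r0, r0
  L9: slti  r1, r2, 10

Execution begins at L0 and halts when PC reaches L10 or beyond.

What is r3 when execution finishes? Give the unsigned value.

0

#0 or   r3, r3, r2 ; 0/10/14/15
#1 bne  r3, r1, L9 ; 0/10/14/15 ; →target
#2 add  r3, r0, r0 ; 0/10/14/0
#9 slti  r1, r2, 10 ; 0/0/14/0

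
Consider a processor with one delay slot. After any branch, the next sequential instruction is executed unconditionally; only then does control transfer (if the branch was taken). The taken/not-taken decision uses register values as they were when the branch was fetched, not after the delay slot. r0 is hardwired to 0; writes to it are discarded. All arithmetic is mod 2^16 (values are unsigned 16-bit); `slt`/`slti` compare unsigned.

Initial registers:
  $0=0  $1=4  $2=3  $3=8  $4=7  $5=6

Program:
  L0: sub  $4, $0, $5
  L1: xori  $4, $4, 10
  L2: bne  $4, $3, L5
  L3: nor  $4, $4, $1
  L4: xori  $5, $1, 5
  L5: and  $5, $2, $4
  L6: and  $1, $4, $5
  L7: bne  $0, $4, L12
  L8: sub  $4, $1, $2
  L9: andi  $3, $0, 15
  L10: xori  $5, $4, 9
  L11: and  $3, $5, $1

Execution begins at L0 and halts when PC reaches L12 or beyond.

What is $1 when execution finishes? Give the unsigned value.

3

[0] sub  $4, $0, $5  →  {$0:0, $1:4, $2:3, $3:8, $4:65530, $5:6}
[1] xori  $4, $4, 10  →  {$0:0, $1:4, $2:3, $3:8, $4:65520, $5:6}
[2] bne  $4, $3, L5  →  {$0:0, $1:4, $2:3, $3:8, $4:65520, $5:6}  ⟨branch taken⟩
[3] nor  $4, $4, $1  →  {$0:0, $1:4, $2:3, $3:8, $4:11, $5:6}
[5] and  $5, $2, $4  →  {$0:0, $1:4, $2:3, $3:8, $4:11, $5:3}
[6] and  $1, $4, $5  →  {$0:0, $1:3, $2:3, $3:8, $4:11, $5:3}
[7] bne  $0, $4, L12  →  {$0:0, $1:3, $2:3, $3:8, $4:11, $5:3}  ⟨branch taken⟩
[8] sub  $4, $1, $2  →  {$0:0, $1:3, $2:3, $3:8, $4:0, $5:3}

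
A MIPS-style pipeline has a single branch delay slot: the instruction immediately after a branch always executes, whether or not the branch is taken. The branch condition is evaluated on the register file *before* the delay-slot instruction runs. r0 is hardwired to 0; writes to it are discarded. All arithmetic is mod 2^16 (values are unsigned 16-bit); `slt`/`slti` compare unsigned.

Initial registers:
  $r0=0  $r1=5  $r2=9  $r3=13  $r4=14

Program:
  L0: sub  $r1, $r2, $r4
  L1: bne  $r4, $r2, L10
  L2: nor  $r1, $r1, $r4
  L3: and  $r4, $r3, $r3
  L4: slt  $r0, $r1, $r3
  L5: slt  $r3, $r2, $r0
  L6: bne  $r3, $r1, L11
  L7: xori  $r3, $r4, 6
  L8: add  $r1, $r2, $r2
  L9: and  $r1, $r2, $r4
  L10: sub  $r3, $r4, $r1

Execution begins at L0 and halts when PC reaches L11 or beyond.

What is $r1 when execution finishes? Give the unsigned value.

0

#0 sub  $r1, $r2, $r4 ; 0/65531/9/13/14
#1 bne  $r4, $r2, L10 ; 0/65531/9/13/14 ; →target
#2 nor  $r1, $r1, $r4 ; 0/0/9/13/14
#10 sub  $r3, $r4, $r1 ; 0/0/9/14/14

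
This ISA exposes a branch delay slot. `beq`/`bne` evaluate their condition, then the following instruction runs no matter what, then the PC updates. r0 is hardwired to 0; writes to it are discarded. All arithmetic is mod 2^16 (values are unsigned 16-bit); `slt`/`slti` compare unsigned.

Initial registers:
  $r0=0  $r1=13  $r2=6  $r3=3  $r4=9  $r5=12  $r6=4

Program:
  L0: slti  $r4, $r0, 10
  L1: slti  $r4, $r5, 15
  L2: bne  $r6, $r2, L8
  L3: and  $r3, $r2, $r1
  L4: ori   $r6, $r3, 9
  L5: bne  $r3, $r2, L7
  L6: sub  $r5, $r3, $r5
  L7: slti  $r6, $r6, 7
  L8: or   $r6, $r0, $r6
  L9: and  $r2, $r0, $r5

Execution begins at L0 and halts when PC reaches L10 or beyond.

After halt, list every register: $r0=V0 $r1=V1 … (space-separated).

PC=0  slti  $r4, $r0, 10     | $r0=0 $r1=13 $r2=6 $r3=3 $r4=1 $r5=12 $r6=4
PC=1  slti  $r4, $r5, 15     | $r0=0 $r1=13 $r2=6 $r3=3 $r4=1 $r5=12 $r6=4
PC=2  bne  $r6, $r2, L8      | $r0=0 $r1=13 $r2=6 $r3=3 $r4=1 $r5=12 $r6=4  [TAKEN]
PC=3  and  $r3, $r2, $r1     | $r0=0 $r1=13 $r2=6 $r3=4 $r4=1 $r5=12 $r6=4
PC=8  or   $r6, $r0, $r6     | $r0=0 $r1=13 $r2=6 $r3=4 $r4=1 $r5=12 $r6=4
PC=9  and  $r2, $r0, $r5     | $r0=0 $r1=13 $r2=0 $r3=4 $r4=1 $r5=12 $r6=4

$r0=0 $r1=13 $r2=0 $r3=4 $r4=1 $r5=12 $r6=4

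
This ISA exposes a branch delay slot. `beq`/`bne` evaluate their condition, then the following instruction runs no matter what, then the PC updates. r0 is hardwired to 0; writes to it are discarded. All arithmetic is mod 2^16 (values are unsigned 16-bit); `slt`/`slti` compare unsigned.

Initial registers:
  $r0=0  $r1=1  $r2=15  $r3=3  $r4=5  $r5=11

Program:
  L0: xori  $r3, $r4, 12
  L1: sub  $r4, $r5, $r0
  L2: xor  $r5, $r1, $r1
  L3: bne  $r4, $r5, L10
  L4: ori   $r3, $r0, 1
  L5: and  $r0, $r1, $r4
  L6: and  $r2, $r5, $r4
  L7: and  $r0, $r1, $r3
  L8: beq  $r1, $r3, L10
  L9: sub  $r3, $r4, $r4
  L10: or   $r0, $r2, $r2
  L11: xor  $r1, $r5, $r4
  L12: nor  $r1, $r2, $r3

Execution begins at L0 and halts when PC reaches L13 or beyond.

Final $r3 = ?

PC=0  xori  $r3, $r4, 12     | $r0=0 $r1=1 $r2=15 $r3=9 $r4=5 $r5=11
PC=1  sub  $r4, $r5, $r0     | $r0=0 $r1=1 $r2=15 $r3=9 $r4=11 $r5=11
PC=2  xor  $r5, $r1, $r1     | $r0=0 $r1=1 $r2=15 $r3=9 $r4=11 $r5=0
PC=3  bne  $r4, $r5, L10     | $r0=0 $r1=1 $r2=15 $r3=9 $r4=11 $r5=0  [TAKEN]
PC=4  ori   $r3, $r0, 1      | $r0=0 $r1=1 $r2=15 $r3=1 $r4=11 $r5=0
PC=10 or   $r0, $r2, $r2     | $r0=0 $r1=1 $r2=15 $r3=1 $r4=11 $r5=0
PC=11 xor  $r1, $r5, $r4     | $r0=0 $r1=11 $r2=15 $r3=1 $r4=11 $r5=0
PC=12 nor  $r1, $r2, $r3     | $r0=0 $r1=65520 $r2=15 $r3=1 $r4=11 $r5=0

1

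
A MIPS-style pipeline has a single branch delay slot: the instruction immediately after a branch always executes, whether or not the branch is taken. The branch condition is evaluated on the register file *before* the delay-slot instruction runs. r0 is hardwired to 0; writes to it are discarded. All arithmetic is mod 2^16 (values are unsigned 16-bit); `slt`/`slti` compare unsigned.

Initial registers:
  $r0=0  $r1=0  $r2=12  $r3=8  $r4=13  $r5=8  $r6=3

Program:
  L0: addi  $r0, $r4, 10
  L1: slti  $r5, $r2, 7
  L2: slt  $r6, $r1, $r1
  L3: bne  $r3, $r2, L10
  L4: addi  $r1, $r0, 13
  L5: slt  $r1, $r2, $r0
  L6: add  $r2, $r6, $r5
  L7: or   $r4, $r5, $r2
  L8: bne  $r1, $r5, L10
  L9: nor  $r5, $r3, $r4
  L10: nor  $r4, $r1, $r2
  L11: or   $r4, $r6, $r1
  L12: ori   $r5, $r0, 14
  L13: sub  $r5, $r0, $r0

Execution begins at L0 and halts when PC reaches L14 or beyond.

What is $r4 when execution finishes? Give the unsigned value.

13

PC=0  addi  $r0, $r4, 10     | $r0=0 $r1=0 $r2=12 $r3=8 $r4=13 $r5=8 $r6=3
PC=1  slti  $r5, $r2, 7      | $r0=0 $r1=0 $r2=12 $r3=8 $r4=13 $r5=0 $r6=3
PC=2  slt  $r6, $r1, $r1     | $r0=0 $r1=0 $r2=12 $r3=8 $r4=13 $r5=0 $r6=0
PC=3  bne  $r3, $r2, L10     | $r0=0 $r1=0 $r2=12 $r3=8 $r4=13 $r5=0 $r6=0  [TAKEN]
PC=4  addi  $r1, $r0, 13     | $r0=0 $r1=13 $r2=12 $r3=8 $r4=13 $r5=0 $r6=0
PC=10 nor  $r4, $r1, $r2     | $r0=0 $r1=13 $r2=12 $r3=8 $r4=65522 $r5=0 $r6=0
PC=11 or   $r4, $r6, $r1     | $r0=0 $r1=13 $r2=12 $r3=8 $r4=13 $r5=0 $r6=0
PC=12 ori   $r5, $r0, 14     | $r0=0 $r1=13 $r2=12 $r3=8 $r4=13 $r5=14 $r6=0
PC=13 sub  $r5, $r0, $r0     | $r0=0 $r1=13 $r2=12 $r3=8 $r4=13 $r5=0 $r6=0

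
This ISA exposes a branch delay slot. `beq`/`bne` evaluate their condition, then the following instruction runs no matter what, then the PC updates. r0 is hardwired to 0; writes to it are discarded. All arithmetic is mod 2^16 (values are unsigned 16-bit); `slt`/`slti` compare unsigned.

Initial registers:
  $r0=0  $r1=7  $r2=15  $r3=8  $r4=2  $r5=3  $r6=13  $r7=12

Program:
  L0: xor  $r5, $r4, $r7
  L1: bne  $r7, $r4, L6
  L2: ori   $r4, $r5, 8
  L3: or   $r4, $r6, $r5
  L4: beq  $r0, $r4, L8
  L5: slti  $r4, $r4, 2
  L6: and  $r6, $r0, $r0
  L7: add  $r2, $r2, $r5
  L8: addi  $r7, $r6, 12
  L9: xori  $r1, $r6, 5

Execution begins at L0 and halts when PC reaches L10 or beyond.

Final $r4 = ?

  step pc=0: xor  $r5, $r4, $r7  regs=(0,7,15,8,2,14,13,12)
  step pc=1: bne  $r7, $r4, L6  cond=T  regs=(0,7,15,8,2,14,13,12)
  step pc=2: ori   $r4, $r5, 8  regs=(0,7,15,8,14,14,13,12)
  step pc=6: and  $r6, $r0, $r0  regs=(0,7,15,8,14,14,0,12)
  step pc=7: add  $r2, $r2, $r5  regs=(0,7,29,8,14,14,0,12)
  step pc=8: addi  $r7, $r6, 12  regs=(0,7,29,8,14,14,0,12)
  step pc=9: xori  $r1, $r6, 5  regs=(0,5,29,8,14,14,0,12)

14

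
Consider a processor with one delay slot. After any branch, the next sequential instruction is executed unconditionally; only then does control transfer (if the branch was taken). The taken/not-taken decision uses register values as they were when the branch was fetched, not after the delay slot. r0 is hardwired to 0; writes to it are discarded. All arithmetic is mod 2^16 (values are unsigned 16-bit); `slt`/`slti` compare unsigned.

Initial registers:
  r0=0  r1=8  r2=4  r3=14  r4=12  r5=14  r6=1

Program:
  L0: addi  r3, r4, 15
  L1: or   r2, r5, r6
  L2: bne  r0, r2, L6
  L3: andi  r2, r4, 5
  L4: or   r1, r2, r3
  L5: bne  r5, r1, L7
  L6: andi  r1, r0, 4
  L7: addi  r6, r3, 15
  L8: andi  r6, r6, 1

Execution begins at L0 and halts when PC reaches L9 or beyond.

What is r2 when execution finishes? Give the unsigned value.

#0 addi  r3, r4, 15 ; 0/8/4/27/12/14/1
#1 or   r2, r5, r6 ; 0/8/15/27/12/14/1
#2 bne  r0, r2, L6 ; 0/8/15/27/12/14/1 ; →target
#3 andi  r2, r4, 5 ; 0/8/4/27/12/14/1
#6 andi  r1, r0, 4 ; 0/0/4/27/12/14/1
#7 addi  r6, r3, 15 ; 0/0/4/27/12/14/42
#8 andi  r6, r6, 1 ; 0/0/4/27/12/14/0

4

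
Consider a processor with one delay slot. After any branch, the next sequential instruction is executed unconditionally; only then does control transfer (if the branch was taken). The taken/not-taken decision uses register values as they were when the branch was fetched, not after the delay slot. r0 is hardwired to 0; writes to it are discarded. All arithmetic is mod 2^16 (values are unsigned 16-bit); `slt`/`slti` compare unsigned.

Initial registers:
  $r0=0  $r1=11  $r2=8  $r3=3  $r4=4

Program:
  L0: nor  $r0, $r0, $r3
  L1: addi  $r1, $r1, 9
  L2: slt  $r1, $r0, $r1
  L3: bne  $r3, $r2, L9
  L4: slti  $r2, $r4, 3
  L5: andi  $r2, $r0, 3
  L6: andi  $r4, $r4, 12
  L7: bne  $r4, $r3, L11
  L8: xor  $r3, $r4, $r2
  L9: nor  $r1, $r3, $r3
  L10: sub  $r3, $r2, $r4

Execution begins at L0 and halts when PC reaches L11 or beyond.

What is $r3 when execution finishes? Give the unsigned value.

65532

PC=0  nor  $r0, $r0, $r3     | $r0=0 $r1=11 $r2=8 $r3=3 $r4=4
PC=1  addi  $r1, $r1, 9      | $r0=0 $r1=20 $r2=8 $r3=3 $r4=4
PC=2  slt  $r1, $r0, $r1     | $r0=0 $r1=1 $r2=8 $r3=3 $r4=4
PC=3  bne  $r3, $r2, L9      | $r0=0 $r1=1 $r2=8 $r3=3 $r4=4  [TAKEN]
PC=4  slti  $r2, $r4, 3      | $r0=0 $r1=1 $r2=0 $r3=3 $r4=4
PC=9  nor  $r1, $r3, $r3     | $r0=0 $r1=65532 $r2=0 $r3=3 $r4=4
PC=10 sub  $r3, $r2, $r4     | $r0=0 $r1=65532 $r2=0 $r3=65532 $r4=4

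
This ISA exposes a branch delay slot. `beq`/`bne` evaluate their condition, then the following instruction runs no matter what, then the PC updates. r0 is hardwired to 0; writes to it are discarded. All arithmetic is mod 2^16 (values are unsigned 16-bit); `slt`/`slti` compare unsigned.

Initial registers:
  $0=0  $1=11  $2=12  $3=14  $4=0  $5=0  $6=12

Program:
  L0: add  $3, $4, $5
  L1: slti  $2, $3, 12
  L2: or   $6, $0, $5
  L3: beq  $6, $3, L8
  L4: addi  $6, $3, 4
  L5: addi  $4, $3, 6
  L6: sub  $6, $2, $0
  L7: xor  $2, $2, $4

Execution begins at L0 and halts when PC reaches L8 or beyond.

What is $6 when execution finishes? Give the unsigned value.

4

#0 add  $3, $4, $5 ; 0/11/12/0/0/0/12
#1 slti  $2, $3, 12 ; 0/11/1/0/0/0/12
#2 or   $6, $0, $5 ; 0/11/1/0/0/0/0
#3 beq  $6, $3, L8 ; 0/11/1/0/0/0/0 ; →target
#4 addi  $6, $3, 4 ; 0/11/1/0/0/0/4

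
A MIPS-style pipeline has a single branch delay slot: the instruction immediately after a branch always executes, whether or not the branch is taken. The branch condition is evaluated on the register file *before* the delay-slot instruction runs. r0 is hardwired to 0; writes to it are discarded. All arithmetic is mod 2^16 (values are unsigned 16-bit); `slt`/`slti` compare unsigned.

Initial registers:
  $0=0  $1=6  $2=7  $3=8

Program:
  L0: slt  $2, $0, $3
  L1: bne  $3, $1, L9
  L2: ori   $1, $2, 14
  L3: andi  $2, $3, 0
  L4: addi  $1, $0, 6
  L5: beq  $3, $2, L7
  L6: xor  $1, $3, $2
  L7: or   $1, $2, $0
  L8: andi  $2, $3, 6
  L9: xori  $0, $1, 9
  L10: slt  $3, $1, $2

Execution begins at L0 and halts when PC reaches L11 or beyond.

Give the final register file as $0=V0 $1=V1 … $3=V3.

$0=0 $1=15 $2=1 $3=0

PC=0  slt  $2, $0, $3        | $0=0 $1=6 $2=1 $3=8
PC=1  bne  $3, $1, L9        | $0=0 $1=6 $2=1 $3=8  [TAKEN]
PC=2  ori   $1, $2, 14       | $0=0 $1=15 $2=1 $3=8
PC=9  xori  $0, $1, 9        | $0=0 $1=15 $2=1 $3=8
PC=10 slt  $3, $1, $2        | $0=0 $1=15 $2=1 $3=0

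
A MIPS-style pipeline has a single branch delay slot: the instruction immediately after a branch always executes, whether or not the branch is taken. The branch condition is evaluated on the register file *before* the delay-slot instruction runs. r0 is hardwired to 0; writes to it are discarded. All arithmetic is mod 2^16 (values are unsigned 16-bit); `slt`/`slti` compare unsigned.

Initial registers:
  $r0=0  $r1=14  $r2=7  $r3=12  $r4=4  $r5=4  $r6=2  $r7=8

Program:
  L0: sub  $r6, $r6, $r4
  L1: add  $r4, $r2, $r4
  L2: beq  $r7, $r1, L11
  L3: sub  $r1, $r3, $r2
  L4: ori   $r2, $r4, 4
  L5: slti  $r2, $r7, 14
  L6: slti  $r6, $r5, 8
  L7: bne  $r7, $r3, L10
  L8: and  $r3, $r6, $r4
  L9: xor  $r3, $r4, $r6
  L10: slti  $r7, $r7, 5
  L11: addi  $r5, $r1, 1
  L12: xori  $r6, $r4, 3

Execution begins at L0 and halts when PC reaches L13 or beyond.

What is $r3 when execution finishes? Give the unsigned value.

1

[0] sub  $r6, $r6, $r4  →  {$r0:0, $r1:14, $r2:7, $r3:12, $r4:4, $r5:4, $r6:65534, $r7:8}
[1] add  $r4, $r2, $r4  →  {$r0:0, $r1:14, $r2:7, $r3:12, $r4:11, $r5:4, $r6:65534, $r7:8}
[2] beq  $r7, $r1, L11  →  {$r0:0, $r1:14, $r2:7, $r3:12, $r4:11, $r5:4, $r6:65534, $r7:8}  ⟨branch fallthrough⟩
[3] sub  $r1, $r3, $r2  →  {$r0:0, $r1:5, $r2:7, $r3:12, $r4:11, $r5:4, $r6:65534, $r7:8}
[4] ori   $r2, $r4, 4  →  {$r0:0, $r1:5, $r2:15, $r3:12, $r4:11, $r5:4, $r6:65534, $r7:8}
[5] slti  $r2, $r7, 14  →  {$r0:0, $r1:5, $r2:1, $r3:12, $r4:11, $r5:4, $r6:65534, $r7:8}
[6] slti  $r6, $r5, 8  →  {$r0:0, $r1:5, $r2:1, $r3:12, $r4:11, $r5:4, $r6:1, $r7:8}
[7] bne  $r7, $r3, L10  →  {$r0:0, $r1:5, $r2:1, $r3:12, $r4:11, $r5:4, $r6:1, $r7:8}  ⟨branch taken⟩
[8] and  $r3, $r6, $r4  →  {$r0:0, $r1:5, $r2:1, $r3:1, $r4:11, $r5:4, $r6:1, $r7:8}
[10] slti  $r7, $r7, 5  →  {$r0:0, $r1:5, $r2:1, $r3:1, $r4:11, $r5:4, $r6:1, $r7:0}
[11] addi  $r5, $r1, 1  →  {$r0:0, $r1:5, $r2:1, $r3:1, $r4:11, $r5:6, $r6:1, $r7:0}
[12] xori  $r6, $r4, 3  →  {$r0:0, $r1:5, $r2:1, $r3:1, $r4:11, $r5:6, $r6:8, $r7:0}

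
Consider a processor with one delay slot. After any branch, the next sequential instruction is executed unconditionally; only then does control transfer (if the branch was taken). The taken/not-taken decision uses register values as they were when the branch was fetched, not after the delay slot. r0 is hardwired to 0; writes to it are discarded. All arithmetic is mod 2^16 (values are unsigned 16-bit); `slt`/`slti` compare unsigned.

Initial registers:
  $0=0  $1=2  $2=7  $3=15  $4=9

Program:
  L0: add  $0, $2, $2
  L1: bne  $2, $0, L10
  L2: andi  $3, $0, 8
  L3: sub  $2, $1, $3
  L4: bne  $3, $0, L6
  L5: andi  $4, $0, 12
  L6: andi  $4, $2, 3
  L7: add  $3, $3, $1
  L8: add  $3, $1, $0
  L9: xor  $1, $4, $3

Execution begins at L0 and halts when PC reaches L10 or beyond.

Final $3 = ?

[0] add  $0, $2, $2  →  {$0:0, $1:2, $2:7, $3:15, $4:9}
[1] bne  $2, $0, L10  →  {$0:0, $1:2, $2:7, $3:15, $4:9}  ⟨branch taken⟩
[2] andi  $3, $0, 8  →  {$0:0, $1:2, $2:7, $3:0, $4:9}

0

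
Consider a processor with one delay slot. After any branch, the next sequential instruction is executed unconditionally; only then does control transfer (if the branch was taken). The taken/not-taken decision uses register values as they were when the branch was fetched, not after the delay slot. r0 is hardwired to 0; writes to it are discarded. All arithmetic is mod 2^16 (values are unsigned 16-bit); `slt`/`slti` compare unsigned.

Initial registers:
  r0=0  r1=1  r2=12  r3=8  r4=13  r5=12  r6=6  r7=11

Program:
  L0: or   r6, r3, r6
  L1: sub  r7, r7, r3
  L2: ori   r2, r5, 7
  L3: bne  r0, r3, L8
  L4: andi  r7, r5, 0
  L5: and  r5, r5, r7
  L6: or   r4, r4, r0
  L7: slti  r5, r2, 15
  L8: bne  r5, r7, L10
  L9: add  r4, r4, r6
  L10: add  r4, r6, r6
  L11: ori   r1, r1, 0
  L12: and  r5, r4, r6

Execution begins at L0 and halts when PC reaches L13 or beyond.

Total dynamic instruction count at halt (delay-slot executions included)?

10

[0] or   r6, r3, r6  →  {r0:0, r1:1, r2:12, r3:8, r4:13, r5:12, r6:14, r7:11}
[1] sub  r7, r7, r3  →  {r0:0, r1:1, r2:12, r3:8, r4:13, r5:12, r6:14, r7:3}
[2] ori   r2, r5, 7  →  {r0:0, r1:1, r2:15, r3:8, r4:13, r5:12, r6:14, r7:3}
[3] bne  r0, r3, L8  →  {r0:0, r1:1, r2:15, r3:8, r4:13, r5:12, r6:14, r7:3}  ⟨branch taken⟩
[4] andi  r7, r5, 0  →  {r0:0, r1:1, r2:15, r3:8, r4:13, r5:12, r6:14, r7:0}
[8] bne  r5, r7, L10  →  {r0:0, r1:1, r2:15, r3:8, r4:13, r5:12, r6:14, r7:0}  ⟨branch taken⟩
[9] add  r4, r4, r6  →  {r0:0, r1:1, r2:15, r3:8, r4:27, r5:12, r6:14, r7:0}
[10] add  r4, r6, r6  →  {r0:0, r1:1, r2:15, r3:8, r4:28, r5:12, r6:14, r7:0}
[11] ori   r1, r1, 0  →  {r0:0, r1:1, r2:15, r3:8, r4:28, r5:12, r6:14, r7:0}
[12] and  r5, r4, r6  →  {r0:0, r1:1, r2:15, r3:8, r4:28, r5:12, r6:14, r7:0}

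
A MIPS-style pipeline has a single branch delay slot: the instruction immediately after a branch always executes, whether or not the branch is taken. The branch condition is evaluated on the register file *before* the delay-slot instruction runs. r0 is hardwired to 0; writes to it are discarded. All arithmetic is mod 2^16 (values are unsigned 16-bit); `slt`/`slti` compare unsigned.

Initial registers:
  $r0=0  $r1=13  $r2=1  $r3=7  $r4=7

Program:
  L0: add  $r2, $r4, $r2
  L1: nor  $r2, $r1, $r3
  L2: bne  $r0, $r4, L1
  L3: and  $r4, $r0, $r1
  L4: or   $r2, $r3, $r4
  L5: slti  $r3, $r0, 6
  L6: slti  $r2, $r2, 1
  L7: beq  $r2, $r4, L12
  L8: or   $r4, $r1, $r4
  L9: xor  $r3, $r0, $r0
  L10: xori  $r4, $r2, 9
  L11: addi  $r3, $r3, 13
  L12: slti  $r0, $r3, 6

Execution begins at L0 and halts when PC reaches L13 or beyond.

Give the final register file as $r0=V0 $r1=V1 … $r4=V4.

$r0=0 $r1=13 $r2=0 $r3=1 $r4=13

[0] add  $r2, $r4, $r2  →  {$r0:0, $r1:13, $r2:8, $r3:7, $r4:7}
[1] nor  $r2, $r1, $r3  →  {$r0:0, $r1:13, $r2:65520, $r3:7, $r4:7}
[2] bne  $r0, $r4, L1  →  {$r0:0, $r1:13, $r2:65520, $r3:7, $r4:7}  ⟨branch taken⟩
[3] and  $r4, $r0, $r1  →  {$r0:0, $r1:13, $r2:65520, $r3:7, $r4:0}
[1] nor  $r2, $r1, $r3  →  {$r0:0, $r1:13, $r2:65520, $r3:7, $r4:0}
[2] bne  $r0, $r4, L1  →  {$r0:0, $r1:13, $r2:65520, $r3:7, $r4:0}  ⟨branch fallthrough⟩
[3] and  $r4, $r0, $r1  →  {$r0:0, $r1:13, $r2:65520, $r3:7, $r4:0}
[4] or   $r2, $r3, $r4  →  {$r0:0, $r1:13, $r2:7, $r3:7, $r4:0}
[5] slti  $r3, $r0, 6  →  {$r0:0, $r1:13, $r2:7, $r3:1, $r4:0}
[6] slti  $r2, $r2, 1  →  {$r0:0, $r1:13, $r2:0, $r3:1, $r4:0}
[7] beq  $r2, $r4, L12  →  {$r0:0, $r1:13, $r2:0, $r3:1, $r4:0}  ⟨branch taken⟩
[8] or   $r4, $r1, $r4  →  {$r0:0, $r1:13, $r2:0, $r3:1, $r4:13}
[12] slti  $r0, $r3, 6  →  {$r0:0, $r1:13, $r2:0, $r3:1, $r4:13}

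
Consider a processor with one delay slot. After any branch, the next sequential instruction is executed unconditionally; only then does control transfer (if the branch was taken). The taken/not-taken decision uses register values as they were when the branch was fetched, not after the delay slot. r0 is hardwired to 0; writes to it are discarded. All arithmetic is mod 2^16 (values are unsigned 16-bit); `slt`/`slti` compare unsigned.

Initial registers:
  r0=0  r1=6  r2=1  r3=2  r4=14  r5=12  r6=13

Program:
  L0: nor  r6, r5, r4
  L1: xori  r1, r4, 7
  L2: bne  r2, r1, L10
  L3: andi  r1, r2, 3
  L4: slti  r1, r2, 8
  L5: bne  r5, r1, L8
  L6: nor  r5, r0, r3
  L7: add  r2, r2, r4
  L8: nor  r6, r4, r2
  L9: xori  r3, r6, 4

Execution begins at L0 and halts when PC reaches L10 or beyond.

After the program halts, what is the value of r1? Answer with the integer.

1

[0] nor  r6, r5, r4  →  {r0:0, r1:6, r2:1, r3:2, r4:14, r5:12, r6:65521}
[1] xori  r1, r4, 7  →  {r0:0, r1:9, r2:1, r3:2, r4:14, r5:12, r6:65521}
[2] bne  r2, r1, L10  →  {r0:0, r1:9, r2:1, r3:2, r4:14, r5:12, r6:65521}  ⟨branch taken⟩
[3] andi  r1, r2, 3  →  {r0:0, r1:1, r2:1, r3:2, r4:14, r5:12, r6:65521}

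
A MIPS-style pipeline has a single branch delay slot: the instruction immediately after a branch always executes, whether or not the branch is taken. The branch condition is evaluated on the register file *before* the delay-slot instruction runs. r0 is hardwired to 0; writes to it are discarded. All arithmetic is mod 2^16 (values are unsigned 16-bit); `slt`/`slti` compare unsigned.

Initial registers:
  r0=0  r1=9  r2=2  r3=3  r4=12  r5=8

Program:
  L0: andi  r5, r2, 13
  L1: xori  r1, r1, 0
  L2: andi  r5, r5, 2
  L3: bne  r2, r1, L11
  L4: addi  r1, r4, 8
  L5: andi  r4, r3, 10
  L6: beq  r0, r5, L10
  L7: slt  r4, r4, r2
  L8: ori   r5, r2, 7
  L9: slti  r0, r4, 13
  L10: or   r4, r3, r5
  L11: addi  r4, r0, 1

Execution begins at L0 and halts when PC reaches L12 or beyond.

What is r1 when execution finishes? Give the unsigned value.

[0] andi  r5, r2, 13  →  {r0:0, r1:9, r2:2, r3:3, r4:12, r5:0}
[1] xori  r1, r1, 0  →  {r0:0, r1:9, r2:2, r3:3, r4:12, r5:0}
[2] andi  r5, r5, 2  →  {r0:0, r1:9, r2:2, r3:3, r4:12, r5:0}
[3] bne  r2, r1, L11  →  {r0:0, r1:9, r2:2, r3:3, r4:12, r5:0}  ⟨branch taken⟩
[4] addi  r1, r4, 8  →  {r0:0, r1:20, r2:2, r3:3, r4:12, r5:0}
[11] addi  r4, r0, 1  →  {r0:0, r1:20, r2:2, r3:3, r4:1, r5:0}

20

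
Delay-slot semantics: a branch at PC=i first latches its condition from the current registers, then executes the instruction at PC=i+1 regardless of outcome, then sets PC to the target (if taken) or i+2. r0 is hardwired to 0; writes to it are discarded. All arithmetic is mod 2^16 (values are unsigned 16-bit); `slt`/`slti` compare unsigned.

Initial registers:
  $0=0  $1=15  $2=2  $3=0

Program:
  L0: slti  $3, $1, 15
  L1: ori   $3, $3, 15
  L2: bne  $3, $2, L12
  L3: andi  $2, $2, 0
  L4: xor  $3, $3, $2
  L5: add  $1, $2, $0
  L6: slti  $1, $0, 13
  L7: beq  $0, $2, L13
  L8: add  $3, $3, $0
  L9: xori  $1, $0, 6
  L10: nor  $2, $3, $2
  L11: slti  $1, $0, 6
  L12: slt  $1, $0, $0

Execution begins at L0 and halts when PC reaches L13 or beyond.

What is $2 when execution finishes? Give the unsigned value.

#0 slti  $3, $1, 15 ; 0/15/2/0
#1 ori   $3, $3, 15 ; 0/15/2/15
#2 bne  $3, $2, L12 ; 0/15/2/15 ; →target
#3 andi  $2, $2, 0 ; 0/15/0/15
#12 slt  $1, $0, $0 ; 0/0/0/15

0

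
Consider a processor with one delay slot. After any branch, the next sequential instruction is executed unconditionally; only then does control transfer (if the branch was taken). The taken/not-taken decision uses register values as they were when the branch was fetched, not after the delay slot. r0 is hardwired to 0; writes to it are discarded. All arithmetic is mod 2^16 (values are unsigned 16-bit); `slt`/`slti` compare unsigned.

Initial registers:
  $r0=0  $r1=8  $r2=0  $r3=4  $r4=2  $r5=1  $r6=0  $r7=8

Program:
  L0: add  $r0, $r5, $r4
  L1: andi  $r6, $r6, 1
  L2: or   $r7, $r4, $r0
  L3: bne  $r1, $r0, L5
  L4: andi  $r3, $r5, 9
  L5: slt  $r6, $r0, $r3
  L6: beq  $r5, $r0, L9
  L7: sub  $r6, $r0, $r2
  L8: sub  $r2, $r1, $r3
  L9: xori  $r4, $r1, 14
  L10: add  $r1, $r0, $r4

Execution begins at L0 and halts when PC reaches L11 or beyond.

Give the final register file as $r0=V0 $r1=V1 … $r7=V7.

$r0=0 $r1=6 $r2=7 $r3=1 $r4=6 $r5=1 $r6=0 $r7=2

#0 add  $r0, $r5, $r4 ; 0/8/0/4/2/1/0/8
#1 andi  $r6, $r6, 1 ; 0/8/0/4/2/1/0/8
#2 or   $r7, $r4, $r0 ; 0/8/0/4/2/1/0/2
#3 bne  $r1, $r0, L5 ; 0/8/0/4/2/1/0/2 ; →target
#4 andi  $r3, $r5, 9 ; 0/8/0/1/2/1/0/2
#5 slt  $r6, $r0, $r3 ; 0/8/0/1/2/1/1/2
#6 beq  $r5, $r0, L9 ; 0/8/0/1/2/1/1/2 ; →fallthru
#7 sub  $r6, $r0, $r2 ; 0/8/0/1/2/1/0/2
#8 sub  $r2, $r1, $r3 ; 0/8/7/1/2/1/0/2
#9 xori  $r4, $r1, 14 ; 0/8/7/1/6/1/0/2
#10 add  $r1, $r0, $r4 ; 0/6/7/1/6/1/0/2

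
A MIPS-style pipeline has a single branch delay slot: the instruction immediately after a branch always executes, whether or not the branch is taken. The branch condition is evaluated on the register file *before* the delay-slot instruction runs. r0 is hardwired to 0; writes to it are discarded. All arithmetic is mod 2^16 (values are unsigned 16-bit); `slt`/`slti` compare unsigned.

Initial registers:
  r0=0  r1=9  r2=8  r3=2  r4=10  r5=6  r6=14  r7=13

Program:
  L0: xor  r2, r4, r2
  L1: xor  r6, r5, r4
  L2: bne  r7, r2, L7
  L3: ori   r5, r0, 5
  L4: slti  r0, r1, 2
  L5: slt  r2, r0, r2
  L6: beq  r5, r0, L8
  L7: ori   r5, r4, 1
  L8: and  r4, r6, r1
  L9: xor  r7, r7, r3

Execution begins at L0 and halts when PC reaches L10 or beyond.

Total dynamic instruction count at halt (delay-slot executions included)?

7

[0] xor  r2, r4, r2  →  {r0:0, r1:9, r2:2, r3:2, r4:10, r5:6, r6:14, r7:13}
[1] xor  r6, r5, r4  →  {r0:0, r1:9, r2:2, r3:2, r4:10, r5:6, r6:12, r7:13}
[2] bne  r7, r2, L7  →  {r0:0, r1:9, r2:2, r3:2, r4:10, r5:6, r6:12, r7:13}  ⟨branch taken⟩
[3] ori   r5, r0, 5  →  {r0:0, r1:9, r2:2, r3:2, r4:10, r5:5, r6:12, r7:13}
[7] ori   r5, r4, 1  →  {r0:0, r1:9, r2:2, r3:2, r4:10, r5:11, r6:12, r7:13}
[8] and  r4, r6, r1  →  {r0:0, r1:9, r2:2, r3:2, r4:8, r5:11, r6:12, r7:13}
[9] xor  r7, r7, r3  →  {r0:0, r1:9, r2:2, r3:2, r4:8, r5:11, r6:12, r7:15}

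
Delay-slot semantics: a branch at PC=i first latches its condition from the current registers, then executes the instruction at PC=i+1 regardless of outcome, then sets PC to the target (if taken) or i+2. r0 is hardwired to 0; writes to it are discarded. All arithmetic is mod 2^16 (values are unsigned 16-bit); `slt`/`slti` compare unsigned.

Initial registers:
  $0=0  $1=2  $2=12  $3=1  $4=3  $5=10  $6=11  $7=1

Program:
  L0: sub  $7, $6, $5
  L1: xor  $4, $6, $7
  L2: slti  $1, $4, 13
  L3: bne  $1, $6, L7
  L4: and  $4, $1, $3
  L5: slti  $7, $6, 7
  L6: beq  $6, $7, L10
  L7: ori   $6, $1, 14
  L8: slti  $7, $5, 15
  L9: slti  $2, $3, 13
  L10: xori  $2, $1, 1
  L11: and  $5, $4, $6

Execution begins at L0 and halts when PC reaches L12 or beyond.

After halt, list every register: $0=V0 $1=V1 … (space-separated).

#0 sub  $7, $6, $5 ; 0/2/12/1/3/10/11/1
#1 xor  $4, $6, $7 ; 0/2/12/1/10/10/11/1
#2 slti  $1, $4, 13 ; 0/1/12/1/10/10/11/1
#3 bne  $1, $6, L7 ; 0/1/12/1/10/10/11/1 ; →target
#4 and  $4, $1, $3 ; 0/1/12/1/1/10/11/1
#7 ori   $6, $1, 14 ; 0/1/12/1/1/10/15/1
#8 slti  $7, $5, 15 ; 0/1/12/1/1/10/15/1
#9 slti  $2, $3, 13 ; 0/1/1/1/1/10/15/1
#10 xori  $2, $1, 1 ; 0/1/0/1/1/10/15/1
#11 and  $5, $4, $6 ; 0/1/0/1/1/1/15/1

$0=0 $1=1 $2=0 $3=1 $4=1 $5=1 $6=15 $7=1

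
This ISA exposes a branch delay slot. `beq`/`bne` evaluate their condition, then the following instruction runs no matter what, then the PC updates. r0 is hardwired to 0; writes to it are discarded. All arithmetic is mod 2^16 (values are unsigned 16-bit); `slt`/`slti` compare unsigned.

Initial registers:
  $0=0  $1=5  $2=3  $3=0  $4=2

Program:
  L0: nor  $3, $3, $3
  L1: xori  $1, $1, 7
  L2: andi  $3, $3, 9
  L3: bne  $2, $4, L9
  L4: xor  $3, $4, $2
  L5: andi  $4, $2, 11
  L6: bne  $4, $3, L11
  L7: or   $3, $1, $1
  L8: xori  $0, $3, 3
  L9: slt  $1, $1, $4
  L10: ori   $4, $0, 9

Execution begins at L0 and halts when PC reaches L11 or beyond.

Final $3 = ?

PC=0  nor  $3, $3, $3        | $0=0 $1=5 $2=3 $3=65535 $4=2
PC=1  xori  $1, $1, 7        | $0=0 $1=2 $2=3 $3=65535 $4=2
PC=2  andi  $3, $3, 9        | $0=0 $1=2 $2=3 $3=9 $4=2
PC=3  bne  $2, $4, L9        | $0=0 $1=2 $2=3 $3=9 $4=2  [TAKEN]
PC=4  xor  $3, $4, $2        | $0=0 $1=2 $2=3 $3=1 $4=2
PC=9  slt  $1, $1, $4        | $0=0 $1=0 $2=3 $3=1 $4=2
PC=10 ori   $4, $0, 9        | $0=0 $1=0 $2=3 $3=1 $4=9

1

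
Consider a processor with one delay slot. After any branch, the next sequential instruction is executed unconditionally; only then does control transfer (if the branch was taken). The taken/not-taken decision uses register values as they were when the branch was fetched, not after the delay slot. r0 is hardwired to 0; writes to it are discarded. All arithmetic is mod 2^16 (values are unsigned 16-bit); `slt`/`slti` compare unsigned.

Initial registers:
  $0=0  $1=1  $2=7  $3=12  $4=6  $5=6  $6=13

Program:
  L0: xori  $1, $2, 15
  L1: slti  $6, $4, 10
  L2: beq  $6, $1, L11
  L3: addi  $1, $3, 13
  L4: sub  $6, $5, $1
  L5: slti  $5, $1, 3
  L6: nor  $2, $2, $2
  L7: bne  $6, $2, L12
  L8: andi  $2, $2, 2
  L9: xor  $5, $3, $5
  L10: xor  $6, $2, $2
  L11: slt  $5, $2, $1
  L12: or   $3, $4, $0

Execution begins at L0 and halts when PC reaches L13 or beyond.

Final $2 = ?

0

PC=0  xori  $1, $2, 15       | $0=0 $1=8 $2=7 $3=12 $4=6 $5=6 $6=13
PC=1  slti  $6, $4, 10       | $0=0 $1=8 $2=7 $3=12 $4=6 $5=6 $6=1
PC=2  beq  $6, $1, L11       | $0=0 $1=8 $2=7 $3=12 $4=6 $5=6 $6=1  [not taken]
PC=3  addi  $1, $3, 13       | $0=0 $1=25 $2=7 $3=12 $4=6 $5=6 $6=1
PC=4  sub  $6, $5, $1        | $0=0 $1=25 $2=7 $3=12 $4=6 $5=6 $6=65517
PC=5  slti  $5, $1, 3        | $0=0 $1=25 $2=7 $3=12 $4=6 $5=0 $6=65517
PC=6  nor  $2, $2, $2        | $0=0 $1=25 $2=65528 $3=12 $4=6 $5=0 $6=65517
PC=7  bne  $6, $2, L12       | $0=0 $1=25 $2=65528 $3=12 $4=6 $5=0 $6=65517  [TAKEN]
PC=8  andi  $2, $2, 2        | $0=0 $1=25 $2=0 $3=12 $4=6 $5=0 $6=65517
PC=12 or   $3, $4, $0        | $0=0 $1=25 $2=0 $3=6 $4=6 $5=0 $6=65517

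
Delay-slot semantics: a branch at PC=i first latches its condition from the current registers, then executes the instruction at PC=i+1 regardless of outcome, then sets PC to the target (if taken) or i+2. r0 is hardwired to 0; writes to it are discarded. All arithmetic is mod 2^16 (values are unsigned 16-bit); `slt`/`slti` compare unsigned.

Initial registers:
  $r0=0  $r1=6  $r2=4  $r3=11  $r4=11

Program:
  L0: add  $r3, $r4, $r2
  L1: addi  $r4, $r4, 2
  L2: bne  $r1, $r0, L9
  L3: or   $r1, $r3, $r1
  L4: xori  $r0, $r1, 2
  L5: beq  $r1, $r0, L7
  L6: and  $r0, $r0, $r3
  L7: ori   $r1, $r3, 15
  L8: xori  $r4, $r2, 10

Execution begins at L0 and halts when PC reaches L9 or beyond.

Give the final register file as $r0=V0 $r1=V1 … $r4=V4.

  step pc=0: add  $r3, $r4, $r2  regs=(0,6,4,15,11)
  step pc=1: addi  $r4, $r4, 2  regs=(0,6,4,15,13)
  step pc=2: bne  $r1, $r0, L9  cond=T  regs=(0,6,4,15,13)
  step pc=3: or   $r1, $r3, $r1  regs=(0,15,4,15,13)

$r0=0 $r1=15 $r2=4 $r3=15 $r4=13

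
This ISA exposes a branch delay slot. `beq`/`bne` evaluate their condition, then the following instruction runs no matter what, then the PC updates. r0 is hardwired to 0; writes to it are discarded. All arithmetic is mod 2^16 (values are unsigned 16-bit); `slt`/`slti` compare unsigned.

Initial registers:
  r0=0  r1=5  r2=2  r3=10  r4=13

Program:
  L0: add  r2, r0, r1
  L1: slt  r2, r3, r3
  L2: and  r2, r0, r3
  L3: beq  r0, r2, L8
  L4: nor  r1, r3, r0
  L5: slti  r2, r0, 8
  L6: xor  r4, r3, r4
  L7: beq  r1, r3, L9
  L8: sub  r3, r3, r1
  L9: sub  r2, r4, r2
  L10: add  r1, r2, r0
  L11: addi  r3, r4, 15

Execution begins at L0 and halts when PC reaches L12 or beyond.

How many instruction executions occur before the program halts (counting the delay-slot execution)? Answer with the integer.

#0 add  r2, r0, r1 ; 0/5/5/10/13
#1 slt  r2, r3, r3 ; 0/5/0/10/13
#2 and  r2, r0, r3 ; 0/5/0/10/13
#3 beq  r0, r2, L8 ; 0/5/0/10/13 ; →target
#4 nor  r1, r3, r0 ; 0/65525/0/10/13
#8 sub  r3, r3, r1 ; 0/65525/0/21/13
#9 sub  r2, r4, r2 ; 0/65525/13/21/13
#10 add  r1, r2, r0 ; 0/13/13/21/13
#11 addi  r3, r4, 15 ; 0/13/13/28/13

9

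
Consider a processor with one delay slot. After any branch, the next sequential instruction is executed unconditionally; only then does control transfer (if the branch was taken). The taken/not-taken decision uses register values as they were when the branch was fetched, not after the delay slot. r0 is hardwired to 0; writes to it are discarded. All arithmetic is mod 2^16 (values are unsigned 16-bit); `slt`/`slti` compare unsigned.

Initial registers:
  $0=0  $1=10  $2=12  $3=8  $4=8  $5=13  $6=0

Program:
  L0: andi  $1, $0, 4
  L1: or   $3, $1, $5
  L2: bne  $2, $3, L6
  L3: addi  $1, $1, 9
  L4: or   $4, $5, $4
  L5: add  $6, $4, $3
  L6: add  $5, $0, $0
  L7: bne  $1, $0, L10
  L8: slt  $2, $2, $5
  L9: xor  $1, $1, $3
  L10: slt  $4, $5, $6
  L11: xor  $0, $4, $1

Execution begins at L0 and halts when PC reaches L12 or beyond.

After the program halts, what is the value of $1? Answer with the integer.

  step pc=0: andi  $1, $0, 4  regs=(0,0,12,8,8,13,0)
  step pc=1: or   $3, $1, $5  regs=(0,0,12,13,8,13,0)
  step pc=2: bne  $2, $3, L6  cond=T  regs=(0,0,12,13,8,13,0)
  step pc=3: addi  $1, $1, 9  regs=(0,9,12,13,8,13,0)
  step pc=6: add  $5, $0, $0  regs=(0,9,12,13,8,0,0)
  step pc=7: bne  $1, $0, L10  cond=T  regs=(0,9,12,13,8,0,0)
  step pc=8: slt  $2, $2, $5  regs=(0,9,0,13,8,0,0)
  step pc=10: slt  $4, $5, $6  regs=(0,9,0,13,0,0,0)
  step pc=11: xor  $0, $4, $1  regs=(0,9,0,13,0,0,0)

9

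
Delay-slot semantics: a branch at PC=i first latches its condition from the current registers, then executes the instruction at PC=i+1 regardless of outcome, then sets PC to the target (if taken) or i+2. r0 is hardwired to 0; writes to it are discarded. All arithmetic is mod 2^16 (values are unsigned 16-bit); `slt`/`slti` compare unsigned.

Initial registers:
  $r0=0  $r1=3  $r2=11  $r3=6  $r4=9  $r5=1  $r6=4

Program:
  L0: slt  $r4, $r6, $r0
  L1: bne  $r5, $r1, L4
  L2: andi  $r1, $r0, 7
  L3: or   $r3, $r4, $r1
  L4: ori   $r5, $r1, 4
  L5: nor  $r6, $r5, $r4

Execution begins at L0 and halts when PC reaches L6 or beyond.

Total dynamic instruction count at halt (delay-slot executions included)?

[0] slt  $r4, $r6, $r0  →  {$r0:0, $r1:3, $r2:11, $r3:6, $r4:0, $r5:1, $r6:4}
[1] bne  $r5, $r1, L4  →  {$r0:0, $r1:3, $r2:11, $r3:6, $r4:0, $r5:1, $r6:4}  ⟨branch taken⟩
[2] andi  $r1, $r0, 7  →  {$r0:0, $r1:0, $r2:11, $r3:6, $r4:0, $r5:1, $r6:4}
[4] ori   $r5, $r1, 4  →  {$r0:0, $r1:0, $r2:11, $r3:6, $r4:0, $r5:4, $r6:4}
[5] nor  $r6, $r5, $r4  →  {$r0:0, $r1:0, $r2:11, $r3:6, $r4:0, $r5:4, $r6:65531}

5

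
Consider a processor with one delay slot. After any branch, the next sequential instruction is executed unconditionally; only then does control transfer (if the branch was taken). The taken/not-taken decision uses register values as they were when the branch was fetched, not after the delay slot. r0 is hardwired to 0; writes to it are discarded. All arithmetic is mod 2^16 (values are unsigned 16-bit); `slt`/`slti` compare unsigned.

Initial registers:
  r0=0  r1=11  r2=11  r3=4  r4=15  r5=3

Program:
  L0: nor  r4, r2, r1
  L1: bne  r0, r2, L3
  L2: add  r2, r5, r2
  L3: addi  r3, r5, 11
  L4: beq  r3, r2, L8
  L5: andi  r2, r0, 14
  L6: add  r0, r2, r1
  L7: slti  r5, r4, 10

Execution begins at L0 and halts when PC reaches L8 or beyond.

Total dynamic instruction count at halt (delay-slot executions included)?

#0 nor  r4, r2, r1 ; 0/11/11/4/65524/3
#1 bne  r0, r2, L3 ; 0/11/11/4/65524/3 ; →target
#2 add  r2, r5, r2 ; 0/11/14/4/65524/3
#3 addi  r3, r5, 11 ; 0/11/14/14/65524/3
#4 beq  r3, r2, L8 ; 0/11/14/14/65524/3 ; →target
#5 andi  r2, r0, 14 ; 0/11/0/14/65524/3

6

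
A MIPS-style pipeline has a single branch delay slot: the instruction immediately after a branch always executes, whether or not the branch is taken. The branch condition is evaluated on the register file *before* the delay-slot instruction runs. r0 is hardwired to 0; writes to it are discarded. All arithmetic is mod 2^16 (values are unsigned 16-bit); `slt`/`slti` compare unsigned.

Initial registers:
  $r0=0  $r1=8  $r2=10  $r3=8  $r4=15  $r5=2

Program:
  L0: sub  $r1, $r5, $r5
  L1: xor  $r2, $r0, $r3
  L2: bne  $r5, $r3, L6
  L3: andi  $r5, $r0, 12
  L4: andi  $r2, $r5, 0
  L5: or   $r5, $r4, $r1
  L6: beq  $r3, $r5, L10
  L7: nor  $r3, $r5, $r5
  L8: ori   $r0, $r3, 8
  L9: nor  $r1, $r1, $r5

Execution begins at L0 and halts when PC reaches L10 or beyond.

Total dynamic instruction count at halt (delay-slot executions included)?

8

#0 sub  $r1, $r5, $r5 ; 0/0/10/8/15/2
#1 xor  $r2, $r0, $r3 ; 0/0/8/8/15/2
#2 bne  $r5, $r3, L6 ; 0/0/8/8/15/2 ; →target
#3 andi  $r5, $r0, 12 ; 0/0/8/8/15/0
#6 beq  $r3, $r5, L10 ; 0/0/8/8/15/0 ; →fallthru
#7 nor  $r3, $r5, $r5 ; 0/0/8/65535/15/0
#8 ori   $r0, $r3, 8 ; 0/0/8/65535/15/0
#9 nor  $r1, $r1, $r5 ; 0/65535/8/65535/15/0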